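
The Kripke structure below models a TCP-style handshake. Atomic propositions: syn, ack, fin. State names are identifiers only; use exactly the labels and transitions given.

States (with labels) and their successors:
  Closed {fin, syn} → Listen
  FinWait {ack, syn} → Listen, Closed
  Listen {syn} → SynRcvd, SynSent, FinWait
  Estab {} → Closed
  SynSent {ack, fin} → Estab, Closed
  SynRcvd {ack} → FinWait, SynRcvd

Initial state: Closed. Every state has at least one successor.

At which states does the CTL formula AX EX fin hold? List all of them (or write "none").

{Closed}

States satisfying EX fin: {FinWait, Listen, Estab, SynSent}.
States satisfying AX EX fin: {Closed}.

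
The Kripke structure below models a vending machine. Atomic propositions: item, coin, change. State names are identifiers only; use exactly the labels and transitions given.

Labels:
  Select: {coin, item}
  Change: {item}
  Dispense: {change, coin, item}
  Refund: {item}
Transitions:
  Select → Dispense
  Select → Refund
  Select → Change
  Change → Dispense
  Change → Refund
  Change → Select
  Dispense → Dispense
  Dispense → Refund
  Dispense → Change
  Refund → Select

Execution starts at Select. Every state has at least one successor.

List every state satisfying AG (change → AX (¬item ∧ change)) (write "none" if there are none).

none

States satisfying change → AX (¬item ∧ change): {Select, Change, Refund}.
States satisfying AG (change → AX (¬item ∧ change)): ∅.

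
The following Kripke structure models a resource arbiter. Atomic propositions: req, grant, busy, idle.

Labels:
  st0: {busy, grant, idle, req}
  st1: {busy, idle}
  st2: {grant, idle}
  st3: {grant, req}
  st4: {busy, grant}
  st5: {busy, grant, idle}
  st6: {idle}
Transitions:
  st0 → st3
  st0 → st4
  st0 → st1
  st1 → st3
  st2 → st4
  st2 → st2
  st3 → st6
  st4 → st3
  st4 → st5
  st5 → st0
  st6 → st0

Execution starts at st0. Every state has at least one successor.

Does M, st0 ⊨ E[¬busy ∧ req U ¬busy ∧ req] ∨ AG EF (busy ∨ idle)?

Yes

States satisfying ¬busy ∧ req: {st3}.
States satisfying E[¬busy ∧ req U ¬busy ∧ req]: {st3}.
States satisfying EF (busy ∨ idle): {st0, st1, st2, st3, st4, st5, st6}.
States satisfying AG EF (busy ∨ idle): {st0, st1, st2, st3, st4, st5, st6}.
States satisfying E[¬busy ∧ req U ¬busy ∧ req] ∨ AG EF (busy ∨ idle): {st0, st1, st2, st3, st4, st5, st6}.
st0 ∈ Sat(E[¬busy ∧ req U ¬busy ∧ req] ∨ AG EF (busy ∨ idle)).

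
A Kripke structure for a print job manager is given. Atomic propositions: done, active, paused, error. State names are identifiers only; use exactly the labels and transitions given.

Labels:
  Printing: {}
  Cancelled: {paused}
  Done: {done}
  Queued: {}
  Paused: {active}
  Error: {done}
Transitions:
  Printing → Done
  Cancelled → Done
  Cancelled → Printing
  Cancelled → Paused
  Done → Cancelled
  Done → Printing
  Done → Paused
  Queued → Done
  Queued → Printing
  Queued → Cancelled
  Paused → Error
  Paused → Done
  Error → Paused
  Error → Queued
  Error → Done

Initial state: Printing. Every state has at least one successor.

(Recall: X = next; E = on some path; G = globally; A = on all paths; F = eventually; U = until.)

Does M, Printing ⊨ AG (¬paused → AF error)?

Does not hold

States satisfying ¬paused → AF error: {Cancelled}.
States satisfying AG (¬paused → AF error): ∅.
Done is reachable from Printing and violates ¬paused → AF error, so AG fails at Printing.
Printing ∉ Sat(AG (¬paused → AF error)).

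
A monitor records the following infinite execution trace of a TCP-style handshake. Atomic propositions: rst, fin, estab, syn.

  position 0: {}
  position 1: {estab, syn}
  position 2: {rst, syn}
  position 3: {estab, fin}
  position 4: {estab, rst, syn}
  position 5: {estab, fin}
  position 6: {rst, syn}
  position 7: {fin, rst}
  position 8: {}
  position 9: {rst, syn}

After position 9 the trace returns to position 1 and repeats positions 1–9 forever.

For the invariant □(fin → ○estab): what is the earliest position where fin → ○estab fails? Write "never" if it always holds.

5

Check fin → ○estab at each position in order: 0 ✓, 1 ✓, 2 ✓, 3 ✓, 4 ✓.
At position 5 the labels are {estab, fin} and the next position 6 has {rst, syn}, so fin → ○estab is false there. This is the first violation.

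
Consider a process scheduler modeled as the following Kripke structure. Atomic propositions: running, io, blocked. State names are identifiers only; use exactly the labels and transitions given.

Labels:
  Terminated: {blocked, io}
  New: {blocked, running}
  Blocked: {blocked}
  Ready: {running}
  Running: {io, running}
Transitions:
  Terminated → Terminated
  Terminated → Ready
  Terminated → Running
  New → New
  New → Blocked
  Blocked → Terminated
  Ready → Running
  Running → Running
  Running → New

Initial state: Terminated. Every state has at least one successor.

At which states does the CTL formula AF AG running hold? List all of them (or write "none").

States satisfying AG running: ∅.
States satisfying AF AG running: ∅.

none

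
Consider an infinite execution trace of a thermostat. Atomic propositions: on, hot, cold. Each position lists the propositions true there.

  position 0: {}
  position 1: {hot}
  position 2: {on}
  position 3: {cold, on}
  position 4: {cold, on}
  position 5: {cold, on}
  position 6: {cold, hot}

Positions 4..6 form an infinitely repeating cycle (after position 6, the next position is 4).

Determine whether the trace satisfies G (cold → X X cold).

cold → X X cold holds at every position 0..6, and those are all positions ever visited, so G (cold → X X cold) holds.
Positions where cold holds: 3, 4, 5, 6.
Check X X cold at each: 3→ok, 4→ok, 5→ok, 6→ok.

Satisfied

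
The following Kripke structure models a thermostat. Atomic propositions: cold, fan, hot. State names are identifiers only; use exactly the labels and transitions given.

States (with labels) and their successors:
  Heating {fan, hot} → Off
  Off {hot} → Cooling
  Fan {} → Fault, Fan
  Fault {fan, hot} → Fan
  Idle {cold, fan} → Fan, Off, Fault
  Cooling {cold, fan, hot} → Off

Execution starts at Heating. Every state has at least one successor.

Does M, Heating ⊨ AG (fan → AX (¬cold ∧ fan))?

States satisfying fan → AX (¬cold ∧ fan): {Off, Fan}.
States satisfying AG (fan → AX (¬cold ∧ fan)): ∅.
Cooling is reachable from Heating and violates fan → AX (¬cold ∧ fan), so AG fails at Heating.
Heating ∉ Sat(AG (fan → AX (¬cold ∧ fan))).

Does not hold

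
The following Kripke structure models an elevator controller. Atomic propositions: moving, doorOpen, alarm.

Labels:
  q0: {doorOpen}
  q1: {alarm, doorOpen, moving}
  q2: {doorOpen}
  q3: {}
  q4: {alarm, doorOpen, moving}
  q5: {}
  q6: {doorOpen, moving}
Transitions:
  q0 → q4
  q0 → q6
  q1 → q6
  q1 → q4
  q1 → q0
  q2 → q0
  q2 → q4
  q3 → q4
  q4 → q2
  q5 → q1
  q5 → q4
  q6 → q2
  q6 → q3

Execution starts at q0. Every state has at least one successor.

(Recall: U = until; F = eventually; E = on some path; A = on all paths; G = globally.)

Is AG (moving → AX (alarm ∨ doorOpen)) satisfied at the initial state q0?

States satisfying moving → AX (alarm ∨ doorOpen): {q0, q1, q2, q3, q4, q5}.
States satisfying AG (moving → AX (alarm ∨ doorOpen)): ∅.
q6 is reachable from q0 and violates moving → AX (alarm ∨ doorOpen), so AG fails at q0.
q0 ∉ Sat(AG (moving → AX (alarm ∨ doorOpen))).

No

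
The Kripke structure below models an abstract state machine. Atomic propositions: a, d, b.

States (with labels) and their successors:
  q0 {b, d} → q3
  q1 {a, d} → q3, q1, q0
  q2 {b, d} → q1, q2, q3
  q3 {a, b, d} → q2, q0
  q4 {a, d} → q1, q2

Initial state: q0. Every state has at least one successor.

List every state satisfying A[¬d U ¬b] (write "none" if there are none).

States satisfying ¬d: ∅.
States satisfying ¬b: {q1, q4}.
States satisfying A[¬d U ¬b]: {q1, q4}.

{q1, q4}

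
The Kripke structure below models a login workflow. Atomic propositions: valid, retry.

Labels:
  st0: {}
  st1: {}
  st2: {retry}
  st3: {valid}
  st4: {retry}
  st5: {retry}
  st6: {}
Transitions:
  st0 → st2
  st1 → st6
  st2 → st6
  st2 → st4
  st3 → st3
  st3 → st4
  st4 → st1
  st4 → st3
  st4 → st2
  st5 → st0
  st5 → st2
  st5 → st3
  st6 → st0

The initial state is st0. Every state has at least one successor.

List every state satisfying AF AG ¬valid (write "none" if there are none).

States satisfying AG ¬valid: ∅.
States satisfying AF AG ¬valid: ∅.

none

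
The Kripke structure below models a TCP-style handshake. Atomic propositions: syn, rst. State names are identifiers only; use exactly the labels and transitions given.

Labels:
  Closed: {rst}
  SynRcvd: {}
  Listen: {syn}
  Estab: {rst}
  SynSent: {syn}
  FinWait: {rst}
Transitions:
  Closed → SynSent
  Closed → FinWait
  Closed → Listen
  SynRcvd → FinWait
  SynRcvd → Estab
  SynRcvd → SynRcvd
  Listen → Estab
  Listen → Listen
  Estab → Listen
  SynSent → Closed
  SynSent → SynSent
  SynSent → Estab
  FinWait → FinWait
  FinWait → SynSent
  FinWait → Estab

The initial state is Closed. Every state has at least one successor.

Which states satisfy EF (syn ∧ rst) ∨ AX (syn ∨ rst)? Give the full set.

States satisfying syn ∧ rst: ∅.
States satisfying EF (syn ∧ rst): ∅.
States satisfying syn ∨ rst: {Closed, Listen, Estab, SynSent, FinWait}.
States satisfying AX (syn ∨ rst): {Closed, Listen, Estab, SynSent, FinWait}.
States satisfying EF (syn ∧ rst) ∨ AX (syn ∨ rst): {Closed, Listen, Estab, SynSent, FinWait}.

{Closed, Listen, Estab, SynSent, FinWait}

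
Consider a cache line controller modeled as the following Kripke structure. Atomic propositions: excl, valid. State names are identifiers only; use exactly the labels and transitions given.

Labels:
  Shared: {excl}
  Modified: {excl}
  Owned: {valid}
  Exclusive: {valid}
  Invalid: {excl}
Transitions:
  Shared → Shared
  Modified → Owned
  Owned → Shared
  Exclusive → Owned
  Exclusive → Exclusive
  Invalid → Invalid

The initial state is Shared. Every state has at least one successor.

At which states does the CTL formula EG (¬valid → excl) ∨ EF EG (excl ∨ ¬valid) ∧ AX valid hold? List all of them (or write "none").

States satisfying ¬valid → excl: {Shared, Modified, Owned, Exclusive, Invalid}.
States satisfying EG (¬valid → excl): {Shared, Modified, Owned, Exclusive, Invalid}.
States satisfying EG (excl ∨ ¬valid): {Shared, Invalid}.
States satisfying EF EG (excl ∨ ¬valid): {Shared, Modified, Owned, Exclusive, Invalid}.
States satisfying valid: {Owned, Exclusive}.
States satisfying AX valid: {Modified, Exclusive}.
States satisfying EF EG (excl ∨ ¬valid) ∧ AX valid: {Modified, Exclusive}.
States satisfying EG (¬valid → excl) ∨ EF EG (excl ∨ ¬valid) ∧ AX valid: {Shared, Modified, Owned, Exclusive, Invalid}.

{Shared, Modified, Owned, Exclusive, Invalid}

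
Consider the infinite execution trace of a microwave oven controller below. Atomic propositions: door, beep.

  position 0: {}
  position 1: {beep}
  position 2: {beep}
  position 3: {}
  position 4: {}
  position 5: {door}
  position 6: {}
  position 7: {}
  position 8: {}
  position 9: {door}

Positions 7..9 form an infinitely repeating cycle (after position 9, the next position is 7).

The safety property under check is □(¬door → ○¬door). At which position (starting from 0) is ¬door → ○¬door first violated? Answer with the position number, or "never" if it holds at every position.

Check ¬door → ○¬door at each position in order: 0 ✓, 1 ✓, 2 ✓, 3 ✓.
At position 4 the labels are {} and the next position 5 has {door}, so ¬door → ○¬door is false there. This is the first violation.

4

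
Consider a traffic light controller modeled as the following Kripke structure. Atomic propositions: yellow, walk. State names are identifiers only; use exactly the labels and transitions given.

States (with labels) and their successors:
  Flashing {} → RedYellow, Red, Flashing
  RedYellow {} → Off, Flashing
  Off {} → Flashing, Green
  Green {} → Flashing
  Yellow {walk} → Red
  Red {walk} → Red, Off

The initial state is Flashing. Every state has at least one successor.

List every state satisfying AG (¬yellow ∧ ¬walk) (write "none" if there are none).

none

States satisfying ¬yellow ∧ ¬walk: {Flashing, RedYellow, Off, Green}.
States satisfying AG (¬yellow ∧ ¬walk): ∅.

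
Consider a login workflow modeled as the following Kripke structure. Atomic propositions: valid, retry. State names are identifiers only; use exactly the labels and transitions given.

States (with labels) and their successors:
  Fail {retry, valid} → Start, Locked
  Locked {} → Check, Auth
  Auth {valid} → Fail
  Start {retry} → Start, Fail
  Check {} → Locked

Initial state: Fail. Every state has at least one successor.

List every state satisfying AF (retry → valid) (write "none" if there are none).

States satisfying retry → valid: {Fail, Locked, Auth, Check}.
States satisfying AF (retry → valid): {Fail, Locked, Auth, Check}.

{Fail, Locked, Auth, Check}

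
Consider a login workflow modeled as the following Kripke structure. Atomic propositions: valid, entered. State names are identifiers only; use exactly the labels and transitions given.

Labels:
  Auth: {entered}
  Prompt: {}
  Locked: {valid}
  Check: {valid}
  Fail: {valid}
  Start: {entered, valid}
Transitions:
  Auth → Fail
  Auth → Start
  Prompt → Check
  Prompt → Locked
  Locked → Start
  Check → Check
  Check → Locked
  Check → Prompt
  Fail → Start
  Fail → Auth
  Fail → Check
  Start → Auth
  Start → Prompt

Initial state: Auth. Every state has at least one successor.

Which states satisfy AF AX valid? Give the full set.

{Auth, Prompt, Locked, Start}

States satisfying AX valid: {Auth, Prompt, Locked}.
States satisfying AF AX valid: {Auth, Prompt, Locked, Start}.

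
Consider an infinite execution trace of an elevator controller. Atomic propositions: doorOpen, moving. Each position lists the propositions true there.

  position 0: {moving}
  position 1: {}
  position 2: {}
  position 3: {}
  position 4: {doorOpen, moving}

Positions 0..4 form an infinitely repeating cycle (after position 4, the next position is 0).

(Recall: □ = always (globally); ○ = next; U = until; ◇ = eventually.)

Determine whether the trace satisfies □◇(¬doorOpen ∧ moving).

Satisfied

◇(¬doorOpen ∧ moving) holds at every position 0..4, and those are all positions ever visited, so □◇(¬doorOpen ∧ moving) holds.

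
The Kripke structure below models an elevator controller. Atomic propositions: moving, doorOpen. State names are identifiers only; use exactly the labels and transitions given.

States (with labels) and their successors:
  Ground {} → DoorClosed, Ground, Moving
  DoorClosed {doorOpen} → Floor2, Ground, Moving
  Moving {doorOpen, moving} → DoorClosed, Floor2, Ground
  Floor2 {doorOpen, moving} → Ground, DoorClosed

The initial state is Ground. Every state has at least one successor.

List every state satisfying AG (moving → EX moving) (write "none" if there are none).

none

States satisfying moving → EX moving: {Ground, DoorClosed, Moving}.
States satisfying AG (moving → EX moving): ∅.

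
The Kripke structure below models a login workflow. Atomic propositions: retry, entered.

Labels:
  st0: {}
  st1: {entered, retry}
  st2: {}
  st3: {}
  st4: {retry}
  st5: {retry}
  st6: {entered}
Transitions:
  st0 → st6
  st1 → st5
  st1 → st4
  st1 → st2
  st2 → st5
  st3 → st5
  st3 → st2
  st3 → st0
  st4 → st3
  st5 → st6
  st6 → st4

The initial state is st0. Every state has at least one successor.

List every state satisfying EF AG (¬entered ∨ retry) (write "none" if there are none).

none

States satisfying AG (¬entered ∨ retry): ∅.
States satisfying EF AG (¬entered ∨ retry): ∅.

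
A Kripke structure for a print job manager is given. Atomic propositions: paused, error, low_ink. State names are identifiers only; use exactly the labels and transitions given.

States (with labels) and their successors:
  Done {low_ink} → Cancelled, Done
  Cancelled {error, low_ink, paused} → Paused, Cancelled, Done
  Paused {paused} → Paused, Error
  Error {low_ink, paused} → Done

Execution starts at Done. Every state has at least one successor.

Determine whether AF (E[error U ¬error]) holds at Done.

Satisfied

States satisfying E[error U ¬error]: {Done, Cancelled, Paused, Error}.
States satisfying AF (E[error U ¬error]): {Done, Cancelled, Paused, Error}.
Done ∈ Sat(AF (E[error U ¬error])).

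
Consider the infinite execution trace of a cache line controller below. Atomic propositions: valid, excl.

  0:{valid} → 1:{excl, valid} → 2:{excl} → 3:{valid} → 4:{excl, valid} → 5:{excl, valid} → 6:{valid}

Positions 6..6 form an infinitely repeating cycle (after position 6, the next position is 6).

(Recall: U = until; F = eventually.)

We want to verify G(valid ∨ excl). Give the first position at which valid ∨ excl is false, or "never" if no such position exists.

never

valid ∨ excl holds at every position 0..6, and those are all the positions the trace ever visits, so the invariant G(valid ∨ excl) is never violated.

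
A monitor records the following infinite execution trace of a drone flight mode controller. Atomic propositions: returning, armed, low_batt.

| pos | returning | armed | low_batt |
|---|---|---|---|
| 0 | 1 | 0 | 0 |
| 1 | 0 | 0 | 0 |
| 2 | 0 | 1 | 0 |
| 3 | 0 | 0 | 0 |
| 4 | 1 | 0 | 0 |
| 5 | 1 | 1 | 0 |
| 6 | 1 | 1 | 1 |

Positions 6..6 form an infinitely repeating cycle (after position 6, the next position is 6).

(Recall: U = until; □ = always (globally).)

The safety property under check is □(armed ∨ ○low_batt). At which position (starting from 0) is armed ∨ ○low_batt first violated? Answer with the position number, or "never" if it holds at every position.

0

At position 0 the labels are {returning} and the next position 1 has {}, so armed ∨ ○low_batt is false there. This is the first violation.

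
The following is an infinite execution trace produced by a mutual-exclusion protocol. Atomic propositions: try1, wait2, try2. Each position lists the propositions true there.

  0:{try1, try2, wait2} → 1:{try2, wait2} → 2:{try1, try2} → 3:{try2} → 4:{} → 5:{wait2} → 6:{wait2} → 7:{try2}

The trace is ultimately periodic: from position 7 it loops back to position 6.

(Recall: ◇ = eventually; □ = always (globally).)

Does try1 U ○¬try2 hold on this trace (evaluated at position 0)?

Walking from position 0: at position 1, ○¬try2 has not yet held and try1 fails, so try1 U ○¬try2 is false.

No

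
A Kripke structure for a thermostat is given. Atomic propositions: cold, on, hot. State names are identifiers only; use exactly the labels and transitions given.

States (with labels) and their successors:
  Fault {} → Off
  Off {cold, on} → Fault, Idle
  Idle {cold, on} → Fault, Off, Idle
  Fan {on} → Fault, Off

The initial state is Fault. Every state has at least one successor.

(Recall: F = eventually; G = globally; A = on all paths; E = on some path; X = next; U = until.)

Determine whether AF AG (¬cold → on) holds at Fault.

No

States satisfying AG (¬cold → on): ∅.
States satisfying AF AG (¬cold → on): ∅.
There is a path from Fault along which AG (¬cold → on) never holds.
Fault ∉ Sat(AF AG (¬cold → on)).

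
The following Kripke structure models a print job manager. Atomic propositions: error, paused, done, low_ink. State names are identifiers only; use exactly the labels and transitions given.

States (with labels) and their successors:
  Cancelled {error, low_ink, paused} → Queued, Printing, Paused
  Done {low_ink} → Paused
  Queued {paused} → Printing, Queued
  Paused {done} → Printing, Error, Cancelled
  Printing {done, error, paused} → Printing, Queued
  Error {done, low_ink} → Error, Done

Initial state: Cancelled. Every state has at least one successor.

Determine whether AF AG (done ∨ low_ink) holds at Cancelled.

Violated

States satisfying AG (done ∨ low_ink): ∅.
States satisfying AF AG (done ∨ low_ink): ∅.
There is a path from Cancelled along which AG (done ∨ low_ink) never holds.
Cancelled ∉ Sat(AF AG (done ∨ low_ink)).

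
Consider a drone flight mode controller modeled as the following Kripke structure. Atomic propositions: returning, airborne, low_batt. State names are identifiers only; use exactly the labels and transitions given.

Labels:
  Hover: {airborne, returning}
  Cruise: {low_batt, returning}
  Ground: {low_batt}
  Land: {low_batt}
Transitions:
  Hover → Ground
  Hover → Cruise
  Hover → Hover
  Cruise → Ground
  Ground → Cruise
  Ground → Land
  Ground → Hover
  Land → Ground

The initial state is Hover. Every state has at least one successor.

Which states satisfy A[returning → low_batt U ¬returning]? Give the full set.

{Cruise, Ground, Land}

States satisfying returning → low_batt: {Cruise, Ground, Land}.
States satisfying ¬returning: {Ground, Land}.
States satisfying A[returning → low_batt U ¬returning]: {Cruise, Ground, Land}.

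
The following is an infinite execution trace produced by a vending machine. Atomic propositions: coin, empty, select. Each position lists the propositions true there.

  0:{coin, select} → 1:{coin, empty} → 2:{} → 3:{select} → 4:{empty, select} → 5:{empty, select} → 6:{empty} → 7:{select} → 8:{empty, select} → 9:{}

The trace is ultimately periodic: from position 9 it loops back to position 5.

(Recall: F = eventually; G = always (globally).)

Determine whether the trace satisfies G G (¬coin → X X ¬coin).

Satisfied

G (¬coin → X X ¬coin) holds at every position 0..9, and those are all positions ever visited, so G G (¬coin → X X ¬coin) holds.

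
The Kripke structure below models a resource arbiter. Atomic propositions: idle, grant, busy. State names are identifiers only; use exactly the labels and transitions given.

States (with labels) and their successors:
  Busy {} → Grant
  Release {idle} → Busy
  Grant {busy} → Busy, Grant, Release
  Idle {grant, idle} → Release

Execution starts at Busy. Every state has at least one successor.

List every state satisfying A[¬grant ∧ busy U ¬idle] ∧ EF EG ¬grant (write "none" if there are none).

States satisfying ¬grant ∧ busy: {Grant}.
States satisfying ¬idle: {Busy, Grant}.
States satisfying A[¬grant ∧ busy U ¬idle]: {Busy, Grant}.
States satisfying EG ¬grant: {Busy, Release, Grant}.
States satisfying EF EG ¬grant: {Busy, Release, Grant, Idle}.
States satisfying A[¬grant ∧ busy U ¬idle] ∧ EF EG ¬grant: {Busy, Grant}.

{Busy, Grant}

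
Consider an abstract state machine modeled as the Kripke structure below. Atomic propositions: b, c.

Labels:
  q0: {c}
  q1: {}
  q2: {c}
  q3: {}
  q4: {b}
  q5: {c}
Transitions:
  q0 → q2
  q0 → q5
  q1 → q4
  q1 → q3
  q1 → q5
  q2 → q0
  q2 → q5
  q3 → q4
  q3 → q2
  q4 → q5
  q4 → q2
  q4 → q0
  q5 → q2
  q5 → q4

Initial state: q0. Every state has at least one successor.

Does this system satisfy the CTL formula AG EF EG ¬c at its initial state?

States satisfying EF EG ¬c: ∅.
States satisfying AG EF EG ¬c: ∅.
q0 is reachable from q0 and violates EF EG ¬c, so AG fails at q0.
q0 ∉ Sat(AG EF EG ¬c).

Does not hold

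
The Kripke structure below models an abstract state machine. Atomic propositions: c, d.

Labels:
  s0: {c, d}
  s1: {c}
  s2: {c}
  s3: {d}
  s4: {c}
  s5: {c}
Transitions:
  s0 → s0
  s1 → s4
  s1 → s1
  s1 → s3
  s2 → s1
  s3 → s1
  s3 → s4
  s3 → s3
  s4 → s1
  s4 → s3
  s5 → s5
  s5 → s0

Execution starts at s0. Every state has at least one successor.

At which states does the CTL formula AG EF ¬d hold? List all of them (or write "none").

States satisfying EF ¬d: {s1, s2, s3, s4, s5}.
States satisfying AG EF ¬d: {s1, s2, s3, s4}.

{s1, s2, s3, s4}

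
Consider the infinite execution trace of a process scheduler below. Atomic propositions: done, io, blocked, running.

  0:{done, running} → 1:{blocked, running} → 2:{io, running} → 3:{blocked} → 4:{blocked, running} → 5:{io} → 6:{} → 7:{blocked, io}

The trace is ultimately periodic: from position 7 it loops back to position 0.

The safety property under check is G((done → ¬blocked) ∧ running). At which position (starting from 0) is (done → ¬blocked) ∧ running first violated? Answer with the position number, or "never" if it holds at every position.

3

Check (done → ¬blocked) ∧ running at each position in order: 0 ✓, 1 ✓, 2 ✓.
At position 3 the labels are {blocked}, so (done → ¬blocked) ∧ running is false there. This is the first violation.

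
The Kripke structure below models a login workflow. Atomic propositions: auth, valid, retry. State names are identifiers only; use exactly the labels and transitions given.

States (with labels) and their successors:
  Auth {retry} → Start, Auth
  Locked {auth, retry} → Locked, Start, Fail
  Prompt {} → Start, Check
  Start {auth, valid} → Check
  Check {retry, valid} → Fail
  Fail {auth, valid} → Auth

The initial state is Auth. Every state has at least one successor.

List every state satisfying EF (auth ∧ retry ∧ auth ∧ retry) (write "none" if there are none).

{Locked}

States satisfying auth ∧ retry ∧ auth ∧ retry: {Locked}.
States satisfying EF (auth ∧ retry ∧ auth ∧ retry): {Locked}.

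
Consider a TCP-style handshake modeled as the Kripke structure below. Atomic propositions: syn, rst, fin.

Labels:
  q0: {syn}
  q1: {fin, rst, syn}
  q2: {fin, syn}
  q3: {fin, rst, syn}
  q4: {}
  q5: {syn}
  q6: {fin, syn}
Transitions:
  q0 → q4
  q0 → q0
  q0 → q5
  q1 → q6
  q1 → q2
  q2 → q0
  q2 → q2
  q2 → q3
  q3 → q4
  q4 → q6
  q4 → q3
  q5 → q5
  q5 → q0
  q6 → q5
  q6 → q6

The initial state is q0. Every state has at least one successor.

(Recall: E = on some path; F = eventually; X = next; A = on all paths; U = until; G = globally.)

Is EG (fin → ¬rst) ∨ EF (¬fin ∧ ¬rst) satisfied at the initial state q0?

States satisfying fin → ¬rst: {q0, q2, q4, q5, q6}.
States satisfying EG (fin → ¬rst): {q0, q2, q4, q5, q6}.
States satisfying ¬fin ∧ ¬rst: {q0, q4, q5}.
States satisfying EF (¬fin ∧ ¬rst): {q0, q1, q2, q3, q4, q5, q6}.
States satisfying EG (fin → ¬rst) ∨ EF (¬fin ∧ ¬rst): {q0, q1, q2, q3, q4, q5, q6}.
q0 ∈ Sat(EG (fin → ¬rst) ∨ EF (¬fin ∧ ¬rst)).

Satisfied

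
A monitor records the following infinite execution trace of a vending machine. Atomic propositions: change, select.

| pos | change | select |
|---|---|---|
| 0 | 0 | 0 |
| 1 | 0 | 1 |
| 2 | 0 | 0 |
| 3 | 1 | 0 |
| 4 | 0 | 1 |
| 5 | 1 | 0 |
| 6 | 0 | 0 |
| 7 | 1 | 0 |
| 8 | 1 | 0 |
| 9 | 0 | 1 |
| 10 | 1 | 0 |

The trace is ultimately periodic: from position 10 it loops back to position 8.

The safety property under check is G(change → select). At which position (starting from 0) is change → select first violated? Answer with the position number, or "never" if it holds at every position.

Check change → select at each position in order: 0 ✓, 1 ✓, 2 ✓.
At position 3 the labels are {change}, so change → select is false there. This is the first violation.

3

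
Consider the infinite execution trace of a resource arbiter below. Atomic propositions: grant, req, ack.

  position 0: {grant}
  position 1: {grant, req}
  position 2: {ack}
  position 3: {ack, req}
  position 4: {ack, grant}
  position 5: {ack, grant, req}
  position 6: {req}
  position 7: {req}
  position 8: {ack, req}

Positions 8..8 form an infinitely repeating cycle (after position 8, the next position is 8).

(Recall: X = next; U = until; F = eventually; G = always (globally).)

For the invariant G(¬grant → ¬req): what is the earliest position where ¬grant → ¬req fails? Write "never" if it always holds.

Check ¬grant → ¬req at each position in order: 0 ✓, 1 ✓, 2 ✓.
At position 3 the labels are {ack, req}, so ¬grant → ¬req is false there. This is the first violation.

3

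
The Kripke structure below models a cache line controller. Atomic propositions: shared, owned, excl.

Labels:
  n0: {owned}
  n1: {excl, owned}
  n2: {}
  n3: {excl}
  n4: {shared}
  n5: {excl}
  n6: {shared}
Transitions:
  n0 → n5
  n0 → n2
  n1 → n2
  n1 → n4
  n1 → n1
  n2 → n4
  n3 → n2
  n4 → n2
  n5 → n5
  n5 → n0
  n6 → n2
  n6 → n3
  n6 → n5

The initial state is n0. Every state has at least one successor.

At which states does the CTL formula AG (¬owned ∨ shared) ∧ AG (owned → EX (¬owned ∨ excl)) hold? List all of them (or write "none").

{n2, n3, n4}

States satisfying ¬owned ∨ shared: {n2, n3, n4, n5, n6}.
States satisfying AG (¬owned ∨ shared): {n2, n3, n4}.
States satisfying owned → EX (¬owned ∨ excl): {n0, n1, n2, n3, n4, n5, n6}.
States satisfying AG (owned → EX (¬owned ∨ excl)): {n0, n1, n2, n3, n4, n5, n6}.
States satisfying AG (¬owned ∨ shared) ∧ AG (owned → EX (¬owned ∨ excl)): {n2, n3, n4}.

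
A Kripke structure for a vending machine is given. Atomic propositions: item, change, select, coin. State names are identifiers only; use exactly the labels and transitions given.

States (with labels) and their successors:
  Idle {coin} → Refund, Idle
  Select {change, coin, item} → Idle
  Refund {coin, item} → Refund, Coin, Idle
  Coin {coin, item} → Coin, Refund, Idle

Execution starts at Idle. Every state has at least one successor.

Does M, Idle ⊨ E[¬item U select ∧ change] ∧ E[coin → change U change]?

States satisfying ¬item: {Idle}.
States satisfying select ∧ change: ∅.
States satisfying E[¬item U select ∧ change]: ∅.
States satisfying coin → change: {Select}.
States satisfying change: {Select}.
States satisfying E[coin → change U change]: {Select}.
States satisfying E[¬item U select ∧ change] ∧ E[coin → change U change]: ∅.
Idle ∉ Sat(E[¬item U select ∧ change] ∧ E[coin → change U change]).

Violated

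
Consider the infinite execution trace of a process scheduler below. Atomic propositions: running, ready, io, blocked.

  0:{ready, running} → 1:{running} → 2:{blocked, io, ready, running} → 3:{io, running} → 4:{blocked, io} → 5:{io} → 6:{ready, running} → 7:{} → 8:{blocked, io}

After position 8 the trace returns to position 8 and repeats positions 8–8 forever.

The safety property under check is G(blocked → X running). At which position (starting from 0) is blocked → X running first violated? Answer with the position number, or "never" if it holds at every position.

4

Check blocked → X running at each position in order: 0 ✓, 1 ✓, 2 ✓, 3 ✓.
At position 4 the labels are {blocked, io} and the next position 5 has {io}, so blocked → X running is false there. This is the first violation.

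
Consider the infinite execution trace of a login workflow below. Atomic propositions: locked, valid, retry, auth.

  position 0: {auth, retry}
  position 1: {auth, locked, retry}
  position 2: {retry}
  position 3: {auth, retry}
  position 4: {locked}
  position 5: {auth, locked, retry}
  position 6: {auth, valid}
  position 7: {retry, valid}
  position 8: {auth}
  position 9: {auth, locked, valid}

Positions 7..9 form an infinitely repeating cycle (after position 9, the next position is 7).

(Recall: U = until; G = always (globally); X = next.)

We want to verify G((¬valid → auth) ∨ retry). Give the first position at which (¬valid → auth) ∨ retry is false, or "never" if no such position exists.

Check (¬valid → auth) ∨ retry at each position in order: 0 ✓, 1 ✓, 2 ✓, 3 ✓.
At position 4 the labels are {locked}, so (¬valid → auth) ∨ retry is false there. This is the first violation.

4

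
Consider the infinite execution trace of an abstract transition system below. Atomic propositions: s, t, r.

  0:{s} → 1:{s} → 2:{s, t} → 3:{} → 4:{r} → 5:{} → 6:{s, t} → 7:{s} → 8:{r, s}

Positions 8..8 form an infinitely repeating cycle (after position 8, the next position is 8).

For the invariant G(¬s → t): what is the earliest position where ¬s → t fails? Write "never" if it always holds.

3

Check ¬s → t at each position in order: 0 ✓, 1 ✓, 2 ✓.
At position 3 the labels are {}, so ¬s → t is false there. This is the first violation.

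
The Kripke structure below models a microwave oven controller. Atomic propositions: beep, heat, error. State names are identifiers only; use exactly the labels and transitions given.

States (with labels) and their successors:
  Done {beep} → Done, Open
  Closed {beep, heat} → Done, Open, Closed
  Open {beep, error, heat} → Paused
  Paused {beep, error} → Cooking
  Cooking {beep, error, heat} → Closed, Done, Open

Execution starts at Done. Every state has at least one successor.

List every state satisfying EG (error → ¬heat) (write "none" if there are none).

States satisfying error → ¬heat: {Done, Closed, Paused}.
States satisfying EG (error → ¬heat): {Done, Closed}.

{Done, Closed}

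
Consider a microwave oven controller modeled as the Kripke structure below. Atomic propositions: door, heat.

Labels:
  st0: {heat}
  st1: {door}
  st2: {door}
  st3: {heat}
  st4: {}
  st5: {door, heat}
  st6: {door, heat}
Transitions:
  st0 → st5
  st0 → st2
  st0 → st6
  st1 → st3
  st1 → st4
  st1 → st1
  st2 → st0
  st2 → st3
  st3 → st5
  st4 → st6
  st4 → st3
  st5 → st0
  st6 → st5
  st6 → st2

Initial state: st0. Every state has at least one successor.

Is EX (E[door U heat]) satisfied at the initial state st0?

Holds

States satisfying E[door U heat]: {st0, st1, st2, st3, st5, st6}.
States satisfying EX (E[door U heat]): {st0, st1, st2, st3, st4, st5, st6}.
st0 ∈ Sat(EX (E[door U heat])).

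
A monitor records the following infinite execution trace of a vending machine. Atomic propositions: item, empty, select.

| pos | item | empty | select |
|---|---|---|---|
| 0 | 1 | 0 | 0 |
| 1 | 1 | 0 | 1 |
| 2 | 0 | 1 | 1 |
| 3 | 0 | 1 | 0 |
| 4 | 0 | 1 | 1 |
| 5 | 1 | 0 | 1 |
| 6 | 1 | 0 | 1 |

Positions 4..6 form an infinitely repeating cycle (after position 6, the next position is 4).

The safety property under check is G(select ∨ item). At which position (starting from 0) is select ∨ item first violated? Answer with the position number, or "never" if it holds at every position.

Check select ∨ item at each position in order: 0 ✓, 1 ✓, 2 ✓.
At position 3 the labels are {empty}, so select ∨ item is false there. This is the first violation.

3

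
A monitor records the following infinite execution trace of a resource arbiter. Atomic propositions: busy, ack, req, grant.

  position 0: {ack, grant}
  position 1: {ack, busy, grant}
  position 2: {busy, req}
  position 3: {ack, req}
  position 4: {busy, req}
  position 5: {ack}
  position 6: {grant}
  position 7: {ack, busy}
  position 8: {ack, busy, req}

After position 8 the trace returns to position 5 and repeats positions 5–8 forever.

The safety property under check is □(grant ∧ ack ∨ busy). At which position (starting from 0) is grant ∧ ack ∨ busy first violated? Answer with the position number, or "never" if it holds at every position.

3

Check grant ∧ ack ∨ busy at each position in order: 0 ✓, 1 ✓, 2 ✓.
At position 3 the labels are {ack, req}, so grant ∧ ack ∨ busy is false there. This is the first violation.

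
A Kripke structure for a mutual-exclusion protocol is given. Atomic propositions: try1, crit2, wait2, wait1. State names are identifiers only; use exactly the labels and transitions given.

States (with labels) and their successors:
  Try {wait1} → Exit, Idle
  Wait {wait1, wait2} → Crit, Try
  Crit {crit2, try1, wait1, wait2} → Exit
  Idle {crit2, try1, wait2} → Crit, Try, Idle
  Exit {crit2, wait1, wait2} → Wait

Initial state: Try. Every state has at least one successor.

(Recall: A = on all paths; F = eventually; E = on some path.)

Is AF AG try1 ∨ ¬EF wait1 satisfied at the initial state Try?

States satisfying AG try1: ∅.
States satisfying AF AG try1: ∅.
States satisfying wait1: {Try, Wait, Crit, Exit}.
States satisfying EF wait1: {Try, Wait, Crit, Idle, Exit}.
States satisfying ¬EF wait1: ∅.
States satisfying AF AG try1 ∨ ¬EF wait1: ∅.
Try ∉ Sat(AF AG try1 ∨ ¬EF wait1).

Does not hold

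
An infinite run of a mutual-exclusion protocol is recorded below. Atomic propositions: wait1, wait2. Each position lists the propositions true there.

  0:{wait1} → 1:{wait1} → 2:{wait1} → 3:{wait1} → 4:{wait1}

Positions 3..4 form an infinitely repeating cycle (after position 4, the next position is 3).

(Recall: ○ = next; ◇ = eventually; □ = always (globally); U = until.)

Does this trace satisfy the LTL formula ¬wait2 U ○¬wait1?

○¬wait1 never holds along the trace, so ¬wait2 U ○¬wait1 is false.

No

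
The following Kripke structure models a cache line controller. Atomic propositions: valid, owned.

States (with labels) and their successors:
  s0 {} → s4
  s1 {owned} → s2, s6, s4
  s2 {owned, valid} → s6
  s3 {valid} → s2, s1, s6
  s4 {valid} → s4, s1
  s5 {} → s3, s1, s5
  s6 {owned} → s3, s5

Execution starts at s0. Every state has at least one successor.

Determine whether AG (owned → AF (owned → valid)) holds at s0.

Satisfied

States satisfying owned → AF (owned → valid): {s0, s1, s2, s3, s4, s5, s6}.
States satisfying AG (owned → AF (owned → valid)): {s0, s1, s2, s3, s4, s5, s6}.
Every state reachable from s0 satisfies owned → AF (owned → valid).
s0 ∈ Sat(AG (owned → AF (owned → valid))).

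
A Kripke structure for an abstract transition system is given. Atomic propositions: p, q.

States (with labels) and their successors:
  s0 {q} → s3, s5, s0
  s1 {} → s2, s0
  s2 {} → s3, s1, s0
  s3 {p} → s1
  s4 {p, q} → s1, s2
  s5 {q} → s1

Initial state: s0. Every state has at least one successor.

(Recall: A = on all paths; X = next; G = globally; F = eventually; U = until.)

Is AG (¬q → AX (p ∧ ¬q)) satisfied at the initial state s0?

States satisfying ¬q → AX (p ∧ ¬q): {s0, s4, s5}.
States satisfying AG (¬q → AX (p ∧ ¬q)): ∅.
s1 is reachable from s0 and violates ¬q → AX (p ∧ ¬q), so AG fails at s0.
s0 ∉ Sat(AG (¬q → AX (p ∧ ¬q))).

Does not hold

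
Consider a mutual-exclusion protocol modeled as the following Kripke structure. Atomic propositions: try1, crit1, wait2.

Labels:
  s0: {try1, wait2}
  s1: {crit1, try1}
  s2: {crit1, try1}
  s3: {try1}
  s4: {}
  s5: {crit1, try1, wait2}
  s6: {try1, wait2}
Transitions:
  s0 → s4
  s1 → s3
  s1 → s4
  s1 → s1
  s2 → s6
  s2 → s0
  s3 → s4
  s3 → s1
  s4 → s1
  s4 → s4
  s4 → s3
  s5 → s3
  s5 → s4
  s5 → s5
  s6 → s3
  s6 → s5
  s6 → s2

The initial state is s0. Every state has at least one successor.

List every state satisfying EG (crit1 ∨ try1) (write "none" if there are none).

{s1, s2, s3, s5, s6}

States satisfying crit1 ∨ try1: {s0, s1, s2, s3, s5, s6}.
States satisfying EG (crit1 ∨ try1): {s1, s2, s3, s5, s6}.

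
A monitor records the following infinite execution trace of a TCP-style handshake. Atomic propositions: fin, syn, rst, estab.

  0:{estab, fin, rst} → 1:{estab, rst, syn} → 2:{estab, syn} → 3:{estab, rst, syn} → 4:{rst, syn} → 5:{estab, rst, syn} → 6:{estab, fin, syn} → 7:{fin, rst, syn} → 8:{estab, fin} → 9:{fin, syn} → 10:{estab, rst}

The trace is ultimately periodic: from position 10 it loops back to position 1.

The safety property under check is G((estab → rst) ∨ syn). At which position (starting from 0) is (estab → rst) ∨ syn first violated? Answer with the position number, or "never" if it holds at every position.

Check (estab → rst) ∨ syn at each position in order: 0 ✓, 1 ✓, 2 ✓, 3 ✓, 4 ✓, 5 ✓, 6 ✓, 7 ✓.
At position 8 the labels are {estab, fin}, so (estab → rst) ∨ syn is false there. This is the first violation.

8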